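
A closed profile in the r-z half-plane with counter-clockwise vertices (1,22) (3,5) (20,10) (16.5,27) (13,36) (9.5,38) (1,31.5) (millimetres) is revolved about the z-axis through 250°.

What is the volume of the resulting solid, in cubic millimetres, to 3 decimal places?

Profile (r,z), 7 vertices: (1,22) (3,5) (20,10) (16.5,27) (13,36) (9.5,38) (1,31.5)
edge 0: (1,22)→(3,5)  cross = 1·5 − 3·22 = -61.0000; (r_i+r_j)·cross = 4·-61.0000 = -244.0000
edge 1: (3,5)→(20,10)  cross = 3·10 − 20·5 = -70.0000; (r_i+r_j)·cross = 23·-70.0000 = -1610.0000
edge 2: (20,10)→(16.5,27)  cross = 20·27 − 16.5·10 = 375.0000; (r_i+r_j)·cross = 36.5·375.0000 = 13687.5000
edge 3: (16.5,27)→(13,36)  cross = 16.5·36 − 13·27 = 243.0000; (r_i+r_j)·cross = 29.5·243.0000 = 7168.5000
edge 4: (13,36)→(9.5,38)  cross = 13·38 − 9.5·36 = 152.0000; (r_i+r_j)·cross = 22.5·152.0000 = 3420.0000
edge 5: (9.5,38)→(1,31.5)  cross = 9.5·31.5 − 1·38 = 261.2500; (r_i+r_j)·cross = 10.5·261.2500 = 2743.1250
edge 6: (1,31.5)→(1,22)  cross = 1·22 − 1·31.5 = -9.5000; (r_i+r_j)·cross = 2·-9.5000 = -19.0000
Σcross = 890.7500 → A = |Σcross|/2 = 445.3750 mm²
Σ(r_i+r_j)·cross = 25146.1250 → first moment M = |Σ|/6 = 4191.0208
R_c = M/A = 4191.0208/445.3750 = 9.4101 mm
θ = 250° = 4.363323 rad
V = θ·R_c·A = 4.363323·9.4101·445.3750 = 18286.778 mm³

Volume = 18286.778 mm³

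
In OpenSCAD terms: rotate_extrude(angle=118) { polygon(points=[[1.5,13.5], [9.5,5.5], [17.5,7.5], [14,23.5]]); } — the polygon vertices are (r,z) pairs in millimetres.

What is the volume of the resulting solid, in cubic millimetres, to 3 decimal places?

Profile (r,z), 4 vertices: (1.5,13.5) (9.5,5.5) (17.5,7.5) (14,23.5)
edge 0: (1.5,13.5)→(9.5,5.5)  cross = 1.5·5.5 − 9.5·13.5 = -120.0000; (r_i+r_j)·cross = 11·-120.0000 = -1320.0000
edge 1: (9.5,5.5)→(17.5,7.5)  cross = 9.5·7.5 − 17.5·5.5 = -25.0000; (r_i+r_j)·cross = 27·-25.0000 = -675.0000
edge 2: (17.5,7.5)→(14,23.5)  cross = 17.5·23.5 − 14·7.5 = 306.2500; (r_i+r_j)·cross = 31.5·306.2500 = 9646.8750
edge 3: (14,23.5)→(1.5,13.5)  cross = 14·13.5 − 1.5·23.5 = 153.7500; (r_i+r_j)·cross = 15.5·153.7500 = 2383.1250
Σcross = 315.0000 → A = |Σcross|/2 = 157.5000 mm²
Σ(r_i+r_j)·cross = 10035.0000 → first moment M = |Σ|/6 = 1672.5000
R_c = M/A = 1672.5000/157.5000 = 10.6190 mm
θ = 118° = 2.059489 rad
V = θ·R_c·A = 2.059489·10.6190·157.5000 = 3444.495 mm³

Volume = 3444.495 mm³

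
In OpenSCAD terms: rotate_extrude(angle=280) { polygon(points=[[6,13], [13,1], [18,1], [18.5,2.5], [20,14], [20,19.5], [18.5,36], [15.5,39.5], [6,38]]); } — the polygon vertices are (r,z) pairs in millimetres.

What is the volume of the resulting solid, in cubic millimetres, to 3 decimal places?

Profile (r,z), 9 vertices: (6,13) (13,1) (18,1) (18.5,2.5) (20,14) (20,19.5) (18.5,36) (15.5,39.5) (6,38)
edge 0: (6,13)→(13,1)  cross = 6·1 − 13·13 = -163.0000; (r_i+r_j)·cross = 19·-163.0000 = -3097.0000
edge 1: (13,1)→(18,1)  cross = 13·1 − 18·1 = -5.0000; (r_i+r_j)·cross = 31·-5.0000 = -155.0000
edge 2: (18,1)→(18.5,2.5)  cross = 18·2.5 − 18.5·1 = 26.5000; (r_i+r_j)·cross = 36.5·26.5000 = 967.2500
edge 3: (18.5,2.5)→(20,14)  cross = 18.5·14 − 20·2.5 = 209.0000; (r_i+r_j)·cross = 38.5·209.0000 = 8046.5000
edge 4: (20,14)→(20,19.5)  cross = 20·19.5 − 20·14 = 110.0000; (r_i+r_j)·cross = 40·110.0000 = 4400.0000
edge 5: (20,19.5)→(18.5,36)  cross = 20·36 − 18.5·19.5 = 359.2500; (r_i+r_j)·cross = 38.5·359.2500 = 13831.1250
edge 6: (18.5,36)→(15.5,39.5)  cross = 18.5·39.5 − 15.5·36 = 172.7500; (r_i+r_j)·cross = 34·172.7500 = 5873.5000
edge 7: (15.5,39.5)→(6,38)  cross = 15.5·38 − 6·39.5 = 352.0000; (r_i+r_j)·cross = 21.5·352.0000 = 7568.0000
edge 8: (6,38)→(6,13)  cross = 6·13 − 6·38 = -150.0000; (r_i+r_j)·cross = 12·-150.0000 = -1800.0000
Σcross = 911.5000 → A = |Σcross|/2 = 455.7500 mm²
Σ(r_i+r_j)·cross = 35634.3750 → first moment M = |Σ|/6 = 5939.0625
R_c = M/A = 5939.0625/455.7500 = 13.0314 mm
θ = 280° = 4.886922 rad
V = θ·R_c·A = 4.886922·13.0314·455.7500 = 29023.735 mm³

Volume = 29023.735 mm³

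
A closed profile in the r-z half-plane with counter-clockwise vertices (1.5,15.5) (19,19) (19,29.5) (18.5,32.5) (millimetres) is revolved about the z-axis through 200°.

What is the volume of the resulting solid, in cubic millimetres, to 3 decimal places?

Volume = 5572.618 mm³

Profile (r,z), 4 vertices: (1.5,15.5) (19,19) (19,29.5) (18.5,32.5)
edge 0: (1.5,15.5)→(19,19)  cross = 1.5·19 − 19·15.5 = -266.0000; (r_i+r_j)·cross = 20.5·-266.0000 = -5453.0000
edge 1: (19,19)→(19,29.5)  cross = 19·29.5 − 19·19 = 199.5000; (r_i+r_j)·cross = 38·199.5000 = 7581.0000
edge 2: (19,29.5)→(18.5,32.5)  cross = 19·32.5 − 18.5·29.5 = 71.7500; (r_i+r_j)·cross = 37.5·71.7500 = 2690.6250
edge 3: (18.5,32.5)→(1.5,15.5)  cross = 18.5·15.5 − 1.5·32.5 = 238.0000; (r_i+r_j)·cross = 20·238.0000 = 4760.0000
Σcross = 243.2500 → A = |Σcross|/2 = 121.6250 mm²
Σ(r_i+r_j)·cross = 9578.6250 → first moment M = |Σ|/6 = 1596.4375
R_c = M/A = 1596.4375/121.6250 = 13.1259 mm
θ = 200° = 3.490659 rad
V = θ·R_c·A = 3.490659·13.1259·121.6250 = 5572.618 mm³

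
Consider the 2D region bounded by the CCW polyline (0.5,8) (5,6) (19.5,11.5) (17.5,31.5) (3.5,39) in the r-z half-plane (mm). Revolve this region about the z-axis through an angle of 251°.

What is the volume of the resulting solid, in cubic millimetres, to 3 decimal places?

Volume = 18743.152 mm³

Profile (r,z), 5 vertices: (0.5,8) (5,6) (19.5,11.5) (17.5,31.5) (3.5,39)
edge 0: (0.5,8)→(5,6)  cross = 0.5·6 − 5·8 = -37.0000; (r_i+r_j)·cross = 5.5·-37.0000 = -203.5000
edge 1: (5,6)→(19.5,11.5)  cross = 5·11.5 − 19.5·6 = -59.5000; (r_i+r_j)·cross = 24.5·-59.5000 = -1457.7500
edge 2: (19.5,11.5)→(17.5,31.5)  cross = 19.5·31.5 − 17.5·11.5 = 413.0000; (r_i+r_j)·cross = 37·413.0000 = 15281.0000
edge 3: (17.5,31.5)→(3.5,39)  cross = 17.5·39 − 3.5·31.5 = 572.2500; (r_i+r_j)·cross = 21·572.2500 = 12017.2500
edge 4: (3.5,39)→(0.5,8)  cross = 3.5·8 − 0.5·39 = 8.5000; (r_i+r_j)·cross = 4·8.5000 = 34.0000
Σcross = 897.2500 → A = |Σcross|/2 = 448.6250 mm²
Σ(r_i+r_j)·cross = 25671.0000 → first moment M = |Σ|/6 = 4278.5000
R_c = M/A = 4278.5000/448.6250 = 9.5369 mm
θ = 251° = 4.380776 rad
V = θ·R_c·A = 4.380776·9.5369·448.6250 = 18743.152 mm³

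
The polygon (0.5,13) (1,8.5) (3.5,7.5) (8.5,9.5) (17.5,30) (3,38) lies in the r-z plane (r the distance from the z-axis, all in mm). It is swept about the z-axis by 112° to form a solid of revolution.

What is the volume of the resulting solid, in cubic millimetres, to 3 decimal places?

Volume = 4458.746 mm³

Profile (r,z), 6 vertices: (0.5,13) (1,8.5) (3.5,7.5) (8.5,9.5) (17.5,30) (3,38)
edge 0: (0.5,13)→(1,8.5)  cross = 0.5·8.5 − 1·13 = -8.7500; (r_i+r_j)·cross = 1.5·-8.7500 = -13.1250
edge 1: (1,8.5)→(3.5,7.5)  cross = 1·7.5 − 3.5·8.5 = -22.2500; (r_i+r_j)·cross = 4.5·-22.2500 = -100.1250
edge 2: (3.5,7.5)→(8.5,9.5)  cross = 3.5·9.5 − 8.5·7.5 = -30.5000; (r_i+r_j)·cross = 12·-30.5000 = -366.0000
edge 3: (8.5,9.5)→(17.5,30)  cross = 8.5·30 − 17.5·9.5 = 88.7500; (r_i+r_j)·cross = 26·88.7500 = 2307.5000
edge 4: (17.5,30)→(3,38)  cross = 17.5·38 − 3·30 = 575.0000; (r_i+r_j)·cross = 20.5·575.0000 = 11787.5000
edge 5: (3,38)→(0.5,13)  cross = 3·13 − 0.5·38 = 20.0000; (r_i+r_j)·cross = 3.5·20.0000 = 70.0000
Σcross = 622.2500 → A = |Σcross|/2 = 311.1250 mm²
Σ(r_i+r_j)·cross = 13685.7500 → first moment M = |Σ|/6 = 2280.9583
R_c = M/A = 2280.9583/311.1250 = 7.3313 mm
θ = 112° = 1.954769 rad
V = θ·R_c·A = 1.954769·7.3313·311.1250 = 4458.746 mm³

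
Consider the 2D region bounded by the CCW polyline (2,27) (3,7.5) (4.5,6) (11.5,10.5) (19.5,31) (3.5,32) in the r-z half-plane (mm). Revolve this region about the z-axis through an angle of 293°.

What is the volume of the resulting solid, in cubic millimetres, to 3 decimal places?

Volume = 13579.202 mm³

Profile (r,z), 6 vertices: (2,27) (3,7.5) (4.5,6) (11.5,10.5) (19.5,31) (3.5,32)
edge 0: (2,27)→(3,7.5)  cross = 2·7.5 − 3·27 = -66.0000; (r_i+r_j)·cross = 5·-66.0000 = -330.0000
edge 1: (3,7.5)→(4.5,6)  cross = 3·6 − 4.5·7.5 = -15.7500; (r_i+r_j)·cross = 7.5·-15.7500 = -118.1250
edge 2: (4.5,6)→(11.5,10.5)  cross = 4.5·10.5 − 11.5·6 = -21.7500; (r_i+r_j)·cross = 16·-21.7500 = -348.0000
edge 3: (11.5,10.5)→(19.5,31)  cross = 11.5·31 − 19.5·10.5 = 151.7500; (r_i+r_j)·cross = 31·151.7500 = 4704.2500
edge 4: (19.5,31)→(3.5,32)  cross = 19.5·32 − 3.5·31 = 515.5000; (r_i+r_j)·cross = 23·515.5000 = 11856.5000
edge 5: (3.5,32)→(2,27)  cross = 3.5·27 − 2·32 = 30.5000; (r_i+r_j)·cross = 5.5·30.5000 = 167.7500
Σcross = 594.2500 → A = |Σcross|/2 = 297.1250 mm²
Σ(r_i+r_j)·cross = 15932.3750 → first moment M = |Σ|/6 = 2655.3958
R_c = M/A = 2655.3958/297.1250 = 8.9370 mm
θ = 293° = 5.113815 rad
V = θ·R_c·A = 5.113815·8.9370·297.1250 = 13579.202 mm³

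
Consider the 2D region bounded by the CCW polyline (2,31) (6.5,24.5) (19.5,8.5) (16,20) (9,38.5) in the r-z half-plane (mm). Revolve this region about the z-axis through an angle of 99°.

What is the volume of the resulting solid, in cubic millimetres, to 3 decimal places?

Volume = 2838.828 mm³

Profile (r,z), 5 vertices: (2,31) (6.5,24.5) (19.5,8.5) (16,20) (9,38.5)
edge 0: (2,31)→(6.5,24.5)  cross = 2·24.5 − 6.5·31 = -152.5000; (r_i+r_j)·cross = 8.5·-152.5000 = -1296.2500
edge 1: (6.5,24.5)→(19.5,8.5)  cross = 6.5·8.5 − 19.5·24.5 = -422.5000; (r_i+r_j)·cross = 26·-422.5000 = -10985.0000
edge 2: (19.5,8.5)→(16,20)  cross = 19.5·20 − 16·8.5 = 254.0000; (r_i+r_j)·cross = 35.5·254.0000 = 9017.0000
edge 3: (16,20)→(9,38.5)  cross = 16·38.5 − 9·20 = 436.0000; (r_i+r_j)·cross = 25·436.0000 = 10900.0000
edge 4: (9,38.5)→(2,31)  cross = 9·31 − 2·38.5 = 202.0000; (r_i+r_j)·cross = 11·202.0000 = 2222.0000
Σcross = 317.0000 → A = |Σcross|/2 = 158.5000 mm²
Σ(r_i+r_j)·cross = 9857.7500 → first moment M = |Σ|/6 = 1642.9583
R_c = M/A = 1642.9583/158.5000 = 10.3657 mm
θ = 99° = 1.727876 rad
V = θ·R_c·A = 1.727876·10.3657·158.5000 = 2838.828 mm³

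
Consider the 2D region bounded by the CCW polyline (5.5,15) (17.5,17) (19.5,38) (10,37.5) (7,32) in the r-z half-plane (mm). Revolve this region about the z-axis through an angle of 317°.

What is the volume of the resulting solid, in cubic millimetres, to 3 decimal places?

Profile (r,z), 5 vertices: (5.5,15) (17.5,17) (19.5,38) (10,37.5) (7,32)
edge 0: (5.5,15)→(17.5,17)  cross = 5.5·17 − 17.5·15 = -169.0000; (r_i+r_j)·cross = 23·-169.0000 = -3887.0000
edge 1: (17.5,17)→(19.5,38)  cross = 17.5·38 − 19.5·17 = 333.5000; (r_i+r_j)·cross = 37·333.5000 = 12339.5000
edge 2: (19.5,38)→(10,37.5)  cross = 19.5·37.5 − 10·38 = 351.2500; (r_i+r_j)·cross = 29.5·351.2500 = 10361.8750
edge 3: (10,37.5)→(7,32)  cross = 10·32 − 7·37.5 = 57.5000; (r_i+r_j)·cross = 17·57.5000 = 977.5000
edge 4: (7,32)→(5.5,15)  cross = 7·15 − 5.5·32 = -71.0000; (r_i+r_j)·cross = 12.5·-71.0000 = -887.5000
Σcross = 502.2500 → A = |Σcross|/2 = 251.1250 mm²
Σ(r_i+r_j)·cross = 18904.3750 → first moment M = |Σ|/6 = 3150.7292
R_c = M/A = 3150.7292/251.1250 = 12.5465 mm
θ = 317° = 5.532694 rad
V = θ·R_c·A = 5.532694·12.5465·251.1250 = 17432.020 mm³

Volume = 17432.020 mm³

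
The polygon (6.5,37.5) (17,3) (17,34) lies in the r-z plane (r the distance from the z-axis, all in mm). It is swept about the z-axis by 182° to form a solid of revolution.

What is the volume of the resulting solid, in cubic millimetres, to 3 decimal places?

Volume = 6979.166 mm³

Profile (r,z), 3 vertices: (6.5,37.5) (17,3) (17,34)
edge 0: (6.5,37.5)→(17,3)  cross = 6.5·3 − 17·37.5 = -618.0000; (r_i+r_j)·cross = 23.5·-618.0000 = -14523.0000
edge 1: (17,3)→(17,34)  cross = 17·34 − 17·3 = 527.0000; (r_i+r_j)·cross = 34·527.0000 = 17918.0000
edge 2: (17,34)→(6.5,37.5)  cross = 17·37.5 − 6.5·34 = 416.5000; (r_i+r_j)·cross = 23.5·416.5000 = 9787.7500
Σcross = 325.5000 → A = |Σcross|/2 = 162.7500 mm²
Σ(r_i+r_j)·cross = 13182.7500 → first moment M = |Σ|/6 = 2197.1250
R_c = M/A = 2197.1250/162.7500 = 13.5000 mm
θ = 182° = 3.176499 rad
V = θ·R_c·A = 3.176499·13.5000·162.7500 = 6979.166 mm³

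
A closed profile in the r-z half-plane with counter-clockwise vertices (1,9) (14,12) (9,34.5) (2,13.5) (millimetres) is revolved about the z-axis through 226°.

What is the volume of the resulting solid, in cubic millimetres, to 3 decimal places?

Volume = 4934.500 mm³

Profile (r,z), 4 vertices: (1,9) (14,12) (9,34.5) (2,13.5)
edge 0: (1,9)→(14,12)  cross = 1·12 − 14·9 = -114.0000; (r_i+r_j)·cross = 15·-114.0000 = -1710.0000
edge 1: (14,12)→(9,34.5)  cross = 14·34.5 − 9·12 = 375.0000; (r_i+r_j)·cross = 23·375.0000 = 8625.0000
edge 2: (9,34.5)→(2,13.5)  cross = 9·13.5 − 2·34.5 = 52.5000; (r_i+r_j)·cross = 11·52.5000 = 577.5000
edge 3: (2,13.5)→(1,9)  cross = 2·9 − 1·13.5 = 4.5000; (r_i+r_j)·cross = 3·4.5000 = 13.5000
Σcross = 318.0000 → A = |Σcross|/2 = 159.0000 mm²
Σ(r_i+r_j)·cross = 7506.0000 → first moment M = |Σ|/6 = 1251.0000
R_c = M/A = 1251.0000/159.0000 = 7.8679 mm
θ = 226° = 3.944444 rad
V = θ·R_c·A = 3.944444·7.8679·159.0000 = 4934.500 mm³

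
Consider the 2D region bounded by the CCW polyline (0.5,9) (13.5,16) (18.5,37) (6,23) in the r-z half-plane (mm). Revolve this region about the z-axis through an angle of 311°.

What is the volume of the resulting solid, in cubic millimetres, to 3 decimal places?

Volume = 9213.986 mm³

Profile (r,z), 4 vertices: (0.5,9) (13.5,16) (18.5,37) (6,23)
edge 0: (0.5,9)→(13.5,16)  cross = 0.5·16 − 13.5·9 = -113.5000; (r_i+r_j)·cross = 14·-113.5000 = -1589.0000
edge 1: (13.5,16)→(18.5,37)  cross = 13.5·37 − 18.5·16 = 203.5000; (r_i+r_j)·cross = 32·203.5000 = 6512.0000
edge 2: (18.5,37)→(6,23)  cross = 18.5·23 − 6·37 = 203.5000; (r_i+r_j)·cross = 24.5·203.5000 = 4985.7500
edge 3: (6,23)→(0.5,9)  cross = 6·9 − 0.5·23 = 42.5000; (r_i+r_j)·cross = 6.5·42.5000 = 276.2500
Σcross = 336.0000 → A = |Σcross|/2 = 168.0000 mm²
Σ(r_i+r_j)·cross = 10185.0000 → first moment M = |Σ|/6 = 1697.5000
R_c = M/A = 1697.5000/168.0000 = 10.1042 mm
θ = 311° = 5.427974 rad
V = θ·R_c·A = 5.427974·10.1042·168.0000 = 9213.986 mm³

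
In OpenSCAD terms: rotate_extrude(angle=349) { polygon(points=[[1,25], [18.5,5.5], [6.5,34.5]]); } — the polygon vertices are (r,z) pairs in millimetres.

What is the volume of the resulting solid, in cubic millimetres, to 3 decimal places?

Profile (r,z), 3 vertices: (1,25) (18.5,5.5) (6.5,34.5)
edge 0: (1,25)→(18.5,5.5)  cross = 1·5.5 − 18.5·25 = -457.0000; (r_i+r_j)·cross = 19.5·-457.0000 = -8911.5000
edge 1: (18.5,5.5)→(6.5,34.5)  cross = 18.5·34.5 − 6.5·5.5 = 602.5000; (r_i+r_j)·cross = 25·602.5000 = 15062.5000
edge 2: (6.5,34.5)→(1,25)  cross = 6.5·25 − 1·34.5 = 128.0000; (r_i+r_j)·cross = 7.5·128.0000 = 960.0000
Σcross = 273.5000 → A = |Σcross|/2 = 136.7500 mm²
Σ(r_i+r_j)·cross = 7111.0000 → first moment M = |Σ|/6 = 1185.1667
R_c = M/A = 1185.1667/136.7500 = 8.6667 mm
θ = 349° = 6.091199 rad
V = θ·R_c·A = 6.091199·8.6667·136.7500 = 7219.086 mm³

Volume = 7219.086 mm³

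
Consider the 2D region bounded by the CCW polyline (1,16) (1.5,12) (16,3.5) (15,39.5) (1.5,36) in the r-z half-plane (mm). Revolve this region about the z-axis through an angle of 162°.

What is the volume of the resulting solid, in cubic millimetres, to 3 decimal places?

Profile (r,z), 5 vertices: (1,16) (1.5,12) (16,3.5) (15,39.5) (1.5,36)
edge 0: (1,16)→(1.5,12)  cross = 1·12 − 1.5·16 = -12.0000; (r_i+r_j)·cross = 2.5·-12.0000 = -30.0000
edge 1: (1.5,12)→(16,3.5)  cross = 1.5·3.5 − 16·12 = -186.7500; (r_i+r_j)·cross = 17.5·-186.7500 = -3268.1250
edge 2: (16,3.5)→(15,39.5)  cross = 16·39.5 − 15·3.5 = 579.5000; (r_i+r_j)·cross = 31·579.5000 = 17964.5000
edge 3: (15,39.5)→(1.5,36)  cross = 15·36 − 1.5·39.5 = 480.7500; (r_i+r_j)·cross = 16.5·480.7500 = 7932.3750
edge 4: (1.5,36)→(1,16)  cross = 1.5·16 − 1·36 = -12.0000; (r_i+r_j)·cross = 2.5·-12.0000 = -30.0000
Σcross = 849.5000 → A = |Σcross|/2 = 424.7500 mm²
Σ(r_i+r_j)·cross = 22568.7500 → first moment M = |Σ|/6 = 3761.4583
R_c = M/A = 3761.4583/424.7500 = 8.8557 mm
θ = 162° = 2.827433 rad
V = θ·R_c·A = 2.827433·8.8557·424.7500 = 10635.273 mm³

Volume = 10635.273 mm³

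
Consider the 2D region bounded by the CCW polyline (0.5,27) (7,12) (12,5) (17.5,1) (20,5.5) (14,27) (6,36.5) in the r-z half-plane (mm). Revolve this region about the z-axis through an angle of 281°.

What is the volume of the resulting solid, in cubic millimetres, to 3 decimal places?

Profile (r,z), 7 vertices: (0.5,27) (7,12) (12,5) (17.5,1) (20,5.5) (14,27) (6,36.5)
edge 0: (0.5,27)→(7,12)  cross = 0.5·12 − 7·27 = -183.0000; (r_i+r_j)·cross = 7.5·-183.0000 = -1372.5000
edge 1: (7,12)→(12,5)  cross = 7·5 − 12·12 = -109.0000; (r_i+r_j)·cross = 19·-109.0000 = -2071.0000
edge 2: (12,5)→(17.5,1)  cross = 12·1 − 17.5·5 = -75.5000; (r_i+r_j)·cross = 29.5·-75.5000 = -2227.2500
edge 3: (17.5,1)→(20,5.5)  cross = 17.5·5.5 − 20·1 = 76.2500; (r_i+r_j)·cross = 37.5·76.2500 = 2859.3750
edge 4: (20,5.5)→(14,27)  cross = 20·27 − 14·5.5 = 463.0000; (r_i+r_j)·cross = 34·463.0000 = 15742.0000
edge 5: (14,27)→(6,36.5)  cross = 14·36.5 − 6·27 = 349.0000; (r_i+r_j)·cross = 20·349.0000 = 6980.0000
edge 6: (6,36.5)→(0.5,27)  cross = 6·27 − 0.5·36.5 = 143.7500; (r_i+r_j)·cross = 6.5·143.7500 = 934.3750
Σcross = 664.5000 → A = |Σcross|/2 = 332.2500 mm²
Σ(r_i+r_j)·cross = 20845.0000 → first moment M = |Σ|/6 = 3474.1667
R_c = M/A = 3474.1667/332.2500 = 10.4565 mm
θ = 281° = 4.904375 rad
V = θ·R_c·A = 4.904375·10.4565·332.2500 = 17038.617 mm³

Volume = 17038.617 mm³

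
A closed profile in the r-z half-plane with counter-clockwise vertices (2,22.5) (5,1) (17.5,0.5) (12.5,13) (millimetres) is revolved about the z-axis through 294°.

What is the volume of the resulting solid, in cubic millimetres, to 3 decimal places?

Profile (r,z), 4 vertices: (2,22.5) (5,1) (17.5,0.5) (12.5,13)
edge 0: (2,22.5)→(5,1)  cross = 2·1 − 5·22.5 = -110.5000; (r_i+r_j)·cross = 7·-110.5000 = -773.5000
edge 1: (5,1)→(17.5,0.5)  cross = 5·0.5 − 17.5·1 = -15.0000; (r_i+r_j)·cross = 22.5·-15.0000 = -337.5000
edge 2: (17.5,0.5)→(12.5,13)  cross = 17.5·13 − 12.5·0.5 = 221.2500; (r_i+r_j)·cross = 30·221.2500 = 6637.5000
edge 3: (12.5,13)→(2,22.5)  cross = 12.5·22.5 − 2·13 = 255.2500; (r_i+r_j)·cross = 14.5·255.2500 = 3701.1250
Σcross = 351.0000 → A = |Σcross|/2 = 175.5000 mm²
Σ(r_i+r_j)·cross = 9227.6250 → first moment M = |Σ|/6 = 1537.9375
R_c = M/A = 1537.9375/175.5000 = 8.7632 mm
θ = 294° = 5.131268 rad
V = θ·R_c·A = 5.131268·8.7632·175.5000 = 7891.569 mm³

Volume = 7891.569 mm³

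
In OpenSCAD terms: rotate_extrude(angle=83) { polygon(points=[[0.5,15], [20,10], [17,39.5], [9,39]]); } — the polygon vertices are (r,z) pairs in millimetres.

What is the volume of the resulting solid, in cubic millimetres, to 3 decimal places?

Profile (r,z), 4 vertices: (0.5,15) (20,10) (17,39.5) (9,39)
edge 0: (0.5,15)→(20,10)  cross = 0.5·10 − 20·15 = -295.0000; (r_i+r_j)·cross = 20.5·-295.0000 = -6047.5000
edge 1: (20,10)→(17,39.5)  cross = 20·39.5 − 17·10 = 620.0000; (r_i+r_j)·cross = 37·620.0000 = 22940.0000
edge 2: (17,39.5)→(9,39)  cross = 17·39 − 9·39.5 = 307.5000; (r_i+r_j)·cross = 26·307.5000 = 7995.0000
edge 3: (9,39)→(0.5,15)  cross = 9·15 − 0.5·39 = 115.5000; (r_i+r_j)·cross = 9.5·115.5000 = 1097.2500
Σcross = 748.0000 → A = |Σcross|/2 = 374.0000 mm²
Σ(r_i+r_j)·cross = 25984.7500 → first moment M = |Σ|/6 = 4330.7917
R_c = M/A = 4330.7917/374.0000 = 11.5797 mm
θ = 83° = 1.448623 rad
V = θ·R_c·A = 1.448623·11.5797·374.0000 = 6273.686 mm³

Volume = 6273.686 mm³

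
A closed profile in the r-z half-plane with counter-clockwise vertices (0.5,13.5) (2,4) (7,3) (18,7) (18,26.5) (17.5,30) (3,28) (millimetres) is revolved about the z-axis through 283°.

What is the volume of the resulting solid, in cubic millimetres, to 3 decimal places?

Profile (r,z), 7 vertices: (0.5,13.5) (2,4) (7,3) (18,7) (18,26.5) (17.5,30) (3,28)
edge 0: (0.5,13.5)→(2,4)  cross = 0.5·4 − 2·13.5 = -25.0000; (r_i+r_j)·cross = 2.5·-25.0000 = -62.5000
edge 1: (2,4)→(7,3)  cross = 2·3 − 7·4 = -22.0000; (r_i+r_j)·cross = 9·-22.0000 = -198.0000
edge 2: (7,3)→(18,7)  cross = 7·7 − 18·3 = -5.0000; (r_i+r_j)·cross = 25·-5.0000 = -125.0000
edge 3: (18,7)→(18,26.5)  cross = 18·26.5 − 18·7 = 351.0000; (r_i+r_j)·cross = 36·351.0000 = 12636.0000
edge 4: (18,26.5)→(17.5,30)  cross = 18·30 − 17.5·26.5 = 76.2500; (r_i+r_j)·cross = 35.5·76.2500 = 2706.8750
edge 5: (17.5,30)→(3,28)  cross = 17.5·28 − 3·30 = 400.0000; (r_i+r_j)·cross = 20.5·400.0000 = 8200.0000
edge 6: (3,28)→(0.5,13.5)  cross = 3·13.5 − 0.5·28 = 26.5000; (r_i+r_j)·cross = 3.5·26.5000 = 92.7500
Σcross = 801.7500 → A = |Σcross|/2 = 400.8750 mm²
Σ(r_i+r_j)·cross = 23250.1250 → first moment M = |Σ|/6 = 3875.0208
R_c = M/A = 3875.0208/400.8750 = 9.6664 mm
θ = 283° = 4.939282 rad
V = θ·R_c·A = 4.939282·9.6664·400.8750 = 19139.820 mm³

Volume = 19139.820 mm³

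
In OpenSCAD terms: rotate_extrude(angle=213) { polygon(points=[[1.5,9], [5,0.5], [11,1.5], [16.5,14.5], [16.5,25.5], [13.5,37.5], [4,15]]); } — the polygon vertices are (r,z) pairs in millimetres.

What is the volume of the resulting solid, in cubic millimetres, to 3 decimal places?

Profile (r,z), 7 vertices: (1.5,9) (5,0.5) (11,1.5) (16.5,14.5) (16.5,25.5) (13.5,37.5) (4,15)
edge 0: (1.5,9)→(5,0.5)  cross = 1.5·0.5 − 5·9 = -44.2500; (r_i+r_j)·cross = 6.5·-44.2500 = -287.6250
edge 1: (5,0.5)→(11,1.5)  cross = 5·1.5 − 11·0.5 = 2.0000; (r_i+r_j)·cross = 16·2.0000 = 32.0000
edge 2: (11,1.5)→(16.5,14.5)  cross = 11·14.5 − 16.5·1.5 = 134.7500; (r_i+r_j)·cross = 27.5·134.7500 = 3705.6250
edge 3: (16.5,14.5)→(16.5,25.5)  cross = 16.5·25.5 − 16.5·14.5 = 181.5000; (r_i+r_j)·cross = 33·181.5000 = 5989.5000
edge 4: (16.5,25.5)→(13.5,37.5)  cross = 16.5·37.5 − 13.5·25.5 = 274.5000; (r_i+r_j)·cross = 30·274.5000 = 8235.0000
edge 5: (13.5,37.5)→(4,15)  cross = 13.5·15 − 4·37.5 = 52.5000; (r_i+r_j)·cross = 17.5·52.5000 = 918.7500
edge 6: (4,15)→(1.5,9)  cross = 4·9 − 1.5·15 = 13.5000; (r_i+r_j)·cross = 5.5·13.5000 = 74.2500
Σcross = 614.5000 → A = |Σcross|/2 = 307.2500 mm²
Σ(r_i+r_j)·cross = 18667.5000 → first moment M = |Σ|/6 = 3111.2500
R_c = M/A = 3111.2500/307.2500 = 10.1261 mm
θ = 213° = 3.717551 rad
V = θ·R_c·A = 3.717551·10.1261·307.2500 = 11566.232 mm³

Volume = 11566.232 mm³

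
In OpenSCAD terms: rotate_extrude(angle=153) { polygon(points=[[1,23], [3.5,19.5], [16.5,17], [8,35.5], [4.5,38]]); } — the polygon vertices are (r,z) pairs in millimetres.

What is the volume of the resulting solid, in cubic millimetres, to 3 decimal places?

Profile (r,z), 5 vertices: (1,23) (3.5,19.5) (16.5,17) (8,35.5) (4.5,38)
edge 0: (1,23)→(3.5,19.5)  cross = 1·19.5 − 3.5·23 = -61.0000; (r_i+r_j)·cross = 4.5·-61.0000 = -274.5000
edge 1: (3.5,19.5)→(16.5,17)  cross = 3.5·17 − 16.5·19.5 = -262.2500; (r_i+r_j)·cross = 20·-262.2500 = -5245.0000
edge 2: (16.5,17)→(8,35.5)  cross = 16.5·35.5 − 8·17 = 449.7500; (r_i+r_j)·cross = 24.5·449.7500 = 11018.8750
edge 3: (8,35.5)→(4.5,38)  cross = 8·38 − 4.5·35.5 = 144.2500; (r_i+r_j)·cross = 12.5·144.2500 = 1803.1250
edge 4: (4.5,38)→(1,23)  cross = 4.5·23 − 1·38 = 65.5000; (r_i+r_j)·cross = 5.5·65.5000 = 360.2500
Σcross = 336.2500 → A = |Σcross|/2 = 168.1250 mm²
Σ(r_i+r_j)·cross = 7662.7500 → first moment M = |Σ|/6 = 1277.1250
R_c = M/A = 1277.1250/168.1250 = 7.5963 mm
θ = 153° = 2.670354 rad
V = θ·R_c·A = 2.670354·7.5963·168.1250 = 3410.376 mm³

Volume = 3410.376 mm³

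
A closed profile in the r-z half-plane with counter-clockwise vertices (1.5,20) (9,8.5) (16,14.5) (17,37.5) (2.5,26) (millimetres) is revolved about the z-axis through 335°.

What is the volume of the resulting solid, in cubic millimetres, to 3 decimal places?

Profile (r,z), 5 vertices: (1.5,20) (9,8.5) (16,14.5) (17,37.5) (2.5,26)
edge 0: (1.5,20)→(9,8.5)  cross = 1.5·8.5 − 9·20 = -167.2500; (r_i+r_j)·cross = 10.5·-167.2500 = -1756.1250
edge 1: (9,8.5)→(16,14.5)  cross = 9·14.5 − 16·8.5 = -5.5000; (r_i+r_j)·cross = 25·-5.5000 = -137.5000
edge 2: (16,14.5)→(17,37.5)  cross = 16·37.5 − 17·14.5 = 353.5000; (r_i+r_j)·cross = 33·353.5000 = 11665.5000
edge 3: (17,37.5)→(2.5,26)  cross = 17·26 − 2.5·37.5 = 348.2500; (r_i+r_j)·cross = 19.5·348.2500 = 6790.8750
edge 4: (2.5,26)→(1.5,20)  cross = 2.5·20 − 1.5·26 = 11.0000; (r_i+r_j)·cross = 4·11.0000 = 44.0000
Σcross = 540.0000 → A = |Σcross|/2 = 270.0000 mm²
Σ(r_i+r_j)·cross = 16606.7500 → first moment M = |Σ|/6 = 2767.7917
R_c = M/A = 2767.7917/270.0000 = 10.2511 mm
θ = 335° = 5.846853 rad
V = θ·R_c·A = 5.846853·10.2511·270.0000 = 16182.871 mm³

Volume = 16182.871 mm³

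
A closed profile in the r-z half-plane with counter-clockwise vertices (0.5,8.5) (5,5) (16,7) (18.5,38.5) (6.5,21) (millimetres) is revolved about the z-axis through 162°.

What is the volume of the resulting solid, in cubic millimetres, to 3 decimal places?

Volume = 9136.733 mm³

Profile (r,z), 5 vertices: (0.5,8.5) (5,5) (16,7) (18.5,38.5) (6.5,21)
edge 0: (0.5,8.5)→(5,5)  cross = 0.5·5 − 5·8.5 = -40.0000; (r_i+r_j)·cross = 5.5·-40.0000 = -220.0000
edge 1: (5,5)→(16,7)  cross = 5·7 − 16·5 = -45.0000; (r_i+r_j)·cross = 21·-45.0000 = -945.0000
edge 2: (16,7)→(18.5,38.5)  cross = 16·38.5 − 18.5·7 = 486.5000; (r_i+r_j)·cross = 34.5·486.5000 = 16784.2500
edge 3: (18.5,38.5)→(6.5,21)  cross = 18.5·21 − 6.5·38.5 = 138.2500; (r_i+r_j)·cross = 25·138.2500 = 3456.2500
edge 4: (6.5,21)→(0.5,8.5)  cross = 6.5·8.5 − 0.5·21 = 44.7500; (r_i+r_j)·cross = 7·44.7500 = 313.2500
Σcross = 584.5000 → A = |Σcross|/2 = 292.2500 mm²
Σ(r_i+r_j)·cross = 19388.7500 → first moment M = |Σ|/6 = 3231.4583
R_c = M/A = 3231.4583/292.2500 = 11.0572 mm
θ = 162° = 2.827433 rad
V = θ·R_c·A = 2.827433·11.0572·292.2500 = 9136.733 mm³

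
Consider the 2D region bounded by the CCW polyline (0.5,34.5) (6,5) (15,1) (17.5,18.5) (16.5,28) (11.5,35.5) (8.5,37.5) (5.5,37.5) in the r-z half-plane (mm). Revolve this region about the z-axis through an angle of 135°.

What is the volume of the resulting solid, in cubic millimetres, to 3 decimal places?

Profile (r,z), 8 vertices: (0.5,34.5) (6,5) (15,1) (17.5,18.5) (16.5,28) (11.5,35.5) (8.5,37.5) (5.5,37.5)
edge 0: (0.5,34.5)→(6,5)  cross = 0.5·5 − 6·34.5 = -204.5000; (r_i+r_j)·cross = 6.5·-204.5000 = -1329.2500
edge 1: (6,5)→(15,1)  cross = 6·1 − 15·5 = -69.0000; (r_i+r_j)·cross = 21·-69.0000 = -1449.0000
edge 2: (15,1)→(17.5,18.5)  cross = 15·18.5 − 17.5·1 = 260.0000; (r_i+r_j)·cross = 32.5·260.0000 = 8450.0000
edge 3: (17.5,18.5)→(16.5,28)  cross = 17.5·28 − 16.5·18.5 = 184.7500; (r_i+r_j)·cross = 34·184.7500 = 6281.5000
edge 4: (16.5,28)→(11.5,35.5)  cross = 16.5·35.5 − 11.5·28 = 263.7500; (r_i+r_j)·cross = 28·263.7500 = 7385.0000
edge 5: (11.5,35.5)→(8.5,37.5)  cross = 11.5·37.5 − 8.5·35.5 = 129.5000; (r_i+r_j)·cross = 20·129.5000 = 2590.0000
edge 6: (8.5,37.5)→(5.5,37.5)  cross = 8.5·37.5 − 5.5·37.5 = 112.5000; (r_i+r_j)·cross = 14·112.5000 = 1575.0000
edge 7: (5.5,37.5)→(0.5,34.5)  cross = 5.5·34.5 − 0.5·37.5 = 171.0000; (r_i+r_j)·cross = 6·171.0000 = 1026.0000
Σcross = 848.0000 → A = |Σcross|/2 = 424.0000 mm²
Σ(r_i+r_j)·cross = 24529.2500 → first moment M = |Σ|/6 = 4088.2083
R_c = M/A = 4088.2083/424.0000 = 9.6420 mm
θ = 135° = 2.356194 rad
V = θ·R_c·A = 2.356194·9.6420·424.0000 = 9632.614 mm³

Volume = 9632.614 mm³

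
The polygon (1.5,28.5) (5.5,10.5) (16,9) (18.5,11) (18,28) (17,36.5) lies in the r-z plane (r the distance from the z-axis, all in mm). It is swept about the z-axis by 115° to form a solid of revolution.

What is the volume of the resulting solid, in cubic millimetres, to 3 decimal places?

Volume = 7613.164 mm³

Profile (r,z), 6 vertices: (1.5,28.5) (5.5,10.5) (16,9) (18.5,11) (18,28) (17,36.5)
edge 0: (1.5,28.5)→(5.5,10.5)  cross = 1.5·10.5 − 5.5·28.5 = -141.0000; (r_i+r_j)·cross = 7·-141.0000 = -987.0000
edge 1: (5.5,10.5)→(16,9)  cross = 5.5·9 − 16·10.5 = -118.5000; (r_i+r_j)·cross = 21.5·-118.5000 = -2547.7500
edge 2: (16,9)→(18.5,11)  cross = 16·11 − 18.5·9 = 9.5000; (r_i+r_j)·cross = 34.5·9.5000 = 327.7500
edge 3: (18.5,11)→(18,28)  cross = 18.5·28 − 18·11 = 320.0000; (r_i+r_j)·cross = 36.5·320.0000 = 11680.0000
edge 4: (18,28)→(17,36.5)  cross = 18·36.5 − 17·28 = 181.0000; (r_i+r_j)·cross = 35·181.0000 = 6335.0000
edge 5: (17,36.5)→(1.5,28.5)  cross = 17·28.5 − 1.5·36.5 = 429.7500; (r_i+r_j)·cross = 18.5·429.7500 = 7950.3750
Σcross = 680.7500 → A = |Σcross|/2 = 340.3750 mm²
Σ(r_i+r_j)·cross = 22758.3750 → first moment M = |Σ|/6 = 3793.0625
R_c = M/A = 3793.0625/340.3750 = 11.1438 mm
θ = 115° = 2.007129 rad
V = θ·R_c·A = 2.007129·11.1438·340.3750 = 7613.164 mm³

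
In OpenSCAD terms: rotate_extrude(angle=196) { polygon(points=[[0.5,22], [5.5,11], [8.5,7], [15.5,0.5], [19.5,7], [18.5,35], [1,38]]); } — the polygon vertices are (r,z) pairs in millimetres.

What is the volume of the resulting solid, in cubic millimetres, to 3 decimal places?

Profile (r,z), 7 vertices: (0.5,22) (5.5,11) (8.5,7) (15.5,0.5) (19.5,7) (18.5,35) (1,38)
edge 0: (0.5,22)→(5.5,11)  cross = 0.5·11 − 5.5·22 = -115.5000; (r_i+r_j)·cross = 6·-115.5000 = -693.0000
edge 1: (5.5,11)→(8.5,7)  cross = 5.5·7 − 8.5·11 = -55.0000; (r_i+r_j)·cross = 14·-55.0000 = -770.0000
edge 2: (8.5,7)→(15.5,0.5)  cross = 8.5·0.5 − 15.5·7 = -104.2500; (r_i+r_j)·cross = 24·-104.2500 = -2502.0000
edge 3: (15.5,0.5)→(19.5,7)  cross = 15.5·7 − 19.5·0.5 = 98.7500; (r_i+r_j)·cross = 35·98.7500 = 3456.2500
edge 4: (19.5,7)→(18.5,35)  cross = 19.5·35 − 18.5·7 = 553.0000; (r_i+r_j)·cross = 38·553.0000 = 21014.0000
edge 5: (18.5,35)→(1,38)  cross = 18.5·38 − 1·35 = 668.0000; (r_i+r_j)·cross = 19.5·668.0000 = 13026.0000
edge 6: (1,38)→(0.5,22)  cross = 1·22 − 0.5·38 = 3.0000; (r_i+r_j)·cross = 1.5·3.0000 = 4.5000
Σcross = 1048.0000 → A = |Σcross|/2 = 524.0000 mm²
Σ(r_i+r_j)·cross = 33535.7500 → first moment M = |Σ|/6 = 5589.2917
R_c = M/A = 5589.2917/524.0000 = 10.6666 mm
θ = 196° = 3.420845 rad
V = θ·R_c·A = 3.420845·10.6666·524.0000 = 19120.102 mm³

Volume = 19120.102 mm³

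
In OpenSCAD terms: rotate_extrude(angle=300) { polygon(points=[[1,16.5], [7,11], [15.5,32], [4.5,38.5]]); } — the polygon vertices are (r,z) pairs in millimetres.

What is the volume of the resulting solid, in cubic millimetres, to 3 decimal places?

Volume = 8394.488 mm³

Profile (r,z), 4 vertices: (1,16.5) (7,11) (15.5,32) (4.5,38.5)
edge 0: (1,16.5)→(7,11)  cross = 1·11 − 7·16.5 = -104.5000; (r_i+r_j)·cross = 8·-104.5000 = -836.0000
edge 1: (7,11)→(15.5,32)  cross = 7·32 − 15.5·11 = 53.5000; (r_i+r_j)·cross = 22.5·53.5000 = 1203.7500
edge 2: (15.5,32)→(4.5,38.5)  cross = 15.5·38.5 − 4.5·32 = 452.7500; (r_i+r_j)·cross = 20·452.7500 = 9055.0000
edge 3: (4.5,38.5)→(1,16.5)  cross = 4.5·16.5 − 1·38.5 = 35.7500; (r_i+r_j)·cross = 5.5·35.7500 = 196.6250
Σcross = 437.5000 → A = |Σcross|/2 = 218.7500 mm²
Σ(r_i+r_j)·cross = 9619.3750 → first moment M = |Σ|/6 = 1603.2292
R_c = M/A = 1603.2292/218.7500 = 7.3290 mm
θ = 300° = 5.235988 rad
V = θ·R_c·A = 5.235988·7.3290·218.7500 = 8394.488 mm³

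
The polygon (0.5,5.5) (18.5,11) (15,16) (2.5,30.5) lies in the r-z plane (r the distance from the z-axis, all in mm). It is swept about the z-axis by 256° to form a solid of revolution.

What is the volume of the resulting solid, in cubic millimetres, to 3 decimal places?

Volume = 7343.601 mm³

Profile (r,z), 4 vertices: (0.5,5.5) (18.5,11) (15,16) (2.5,30.5)
edge 0: (0.5,5.5)→(18.5,11)  cross = 0.5·11 − 18.5·5.5 = -96.2500; (r_i+r_j)·cross = 19·-96.2500 = -1828.7500
edge 1: (18.5,11)→(15,16)  cross = 18.5·16 − 15·11 = 131.0000; (r_i+r_j)·cross = 33.5·131.0000 = 4388.5000
edge 2: (15,16)→(2.5,30.5)  cross = 15·30.5 − 2.5·16 = 417.5000; (r_i+r_j)·cross = 17.5·417.5000 = 7306.2500
edge 3: (2.5,30.5)→(0.5,5.5)  cross = 2.5·5.5 − 0.5·30.5 = -1.5000; (r_i+r_j)·cross = 3·-1.5000 = -4.5000
Σcross = 450.7500 → A = |Σcross|/2 = 225.3750 mm²
Σ(r_i+r_j)·cross = 9861.5000 → first moment M = |Σ|/6 = 1643.5833
R_c = M/A = 1643.5833/225.3750 = 7.2927 mm
θ = 256° = 4.468043 rad
V = θ·R_c·A = 4.468043·7.2927·225.3750 = 7343.601 mm³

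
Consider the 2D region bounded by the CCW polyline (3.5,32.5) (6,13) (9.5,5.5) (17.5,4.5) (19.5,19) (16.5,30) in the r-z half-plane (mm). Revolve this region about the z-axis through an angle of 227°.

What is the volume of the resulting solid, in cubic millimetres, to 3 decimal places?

Volume = 15310.918 mm³

Profile (r,z), 6 vertices: (3.5,32.5) (6,13) (9.5,5.5) (17.5,4.5) (19.5,19) (16.5,30)
edge 0: (3.5,32.5)→(6,13)  cross = 3.5·13 − 6·32.5 = -149.5000; (r_i+r_j)·cross = 9.5·-149.5000 = -1420.2500
edge 1: (6,13)→(9.5,5.5)  cross = 6·5.5 − 9.5·13 = -90.5000; (r_i+r_j)·cross = 15.5·-90.5000 = -1402.7500
edge 2: (9.5,5.5)→(17.5,4.5)  cross = 9.5·4.5 − 17.5·5.5 = -53.5000; (r_i+r_j)·cross = 27·-53.5000 = -1444.5000
edge 3: (17.5,4.5)→(19.5,19)  cross = 17.5·19 − 19.5·4.5 = 244.7500; (r_i+r_j)·cross = 37·244.7500 = 9055.7500
edge 4: (19.5,19)→(16.5,30)  cross = 19.5·30 − 16.5·19 = 271.5000; (r_i+r_j)·cross = 36·271.5000 = 9774.0000
edge 5: (16.5,30)→(3.5,32.5)  cross = 16.5·32.5 − 3.5·30 = 431.2500; (r_i+r_j)·cross = 20·431.2500 = 8625.0000
Σcross = 654.0000 → A = |Σcross|/2 = 327.0000 mm²
Σ(r_i+r_j)·cross = 23187.2500 → first moment M = |Σ|/6 = 3864.5417
R_c = M/A = 3864.5417/327.0000 = 11.8182 mm
θ = 227° = 3.961897 rad
V = θ·R_c·A = 3.961897·11.8182·327.0000 = 15310.918 mm³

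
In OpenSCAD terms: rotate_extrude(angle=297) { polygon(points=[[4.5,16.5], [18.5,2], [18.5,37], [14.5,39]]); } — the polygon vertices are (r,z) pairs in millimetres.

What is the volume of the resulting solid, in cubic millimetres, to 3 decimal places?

Profile (r,z), 4 vertices: (4.5,16.5) (18.5,2) (18.5,37) (14.5,39)
edge 0: (4.5,16.5)→(18.5,2)  cross = 4.5·2 − 18.5·16.5 = -296.2500; (r_i+r_j)·cross = 23·-296.2500 = -6813.7500
edge 1: (18.5,2)→(18.5,37)  cross = 18.5·37 − 18.5·2 = 647.5000; (r_i+r_j)·cross = 37·647.5000 = 23957.5000
edge 2: (18.5,37)→(14.5,39)  cross = 18.5·39 − 14.5·37 = 185.0000; (r_i+r_j)·cross = 33·185.0000 = 6105.0000
edge 3: (14.5,39)→(4.5,16.5)  cross = 14.5·16.5 − 4.5·39 = 63.7500; (r_i+r_j)·cross = 19·63.7500 = 1211.2500
Σcross = 600.0000 → A = |Σcross|/2 = 300.0000 mm²
Σ(r_i+r_j)·cross = 24460.0000 → first moment M = |Σ|/6 = 4076.6667
R_c = M/A = 4076.6667/300.0000 = 13.5889 mm
θ = 297° = 5.183628 rad
V = θ·R_c·A = 5.183628·13.5889·300.0000 = 21131.923 mm³

Volume = 21131.923 mm³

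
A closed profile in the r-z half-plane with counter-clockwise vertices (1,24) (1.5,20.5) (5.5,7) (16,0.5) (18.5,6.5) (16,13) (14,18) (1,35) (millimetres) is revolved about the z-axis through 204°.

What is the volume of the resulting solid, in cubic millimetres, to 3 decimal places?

Volume = 8968.086 mm³

Profile (r,z), 8 vertices: (1,24) (1.5,20.5) (5.5,7) (16,0.5) (18.5,6.5) (16,13) (14,18) (1,35)
edge 0: (1,24)→(1.5,20.5)  cross = 1·20.5 − 1.5·24 = -15.5000; (r_i+r_j)·cross = 2.5·-15.5000 = -38.7500
edge 1: (1.5,20.5)→(5.5,7)  cross = 1.5·7 − 5.5·20.5 = -102.2500; (r_i+r_j)·cross = 7·-102.2500 = -715.7500
edge 2: (5.5,7)→(16,0.5)  cross = 5.5·0.5 − 16·7 = -109.2500; (r_i+r_j)·cross = 21.5·-109.2500 = -2348.8750
edge 3: (16,0.5)→(18.5,6.5)  cross = 16·6.5 − 18.5·0.5 = 94.7500; (r_i+r_j)·cross = 34.5·94.7500 = 3268.8750
edge 4: (18.5,6.5)→(16,13)  cross = 18.5·13 − 16·6.5 = 136.5000; (r_i+r_j)·cross = 34.5·136.5000 = 4709.2500
edge 5: (16,13)→(14,18)  cross = 16·18 − 14·13 = 106.0000; (r_i+r_j)·cross = 30·106.0000 = 3180.0000
edge 6: (14,18)→(1,35)  cross = 14·35 − 1·18 = 472.0000; (r_i+r_j)·cross = 15·472.0000 = 7080.0000
edge 7: (1,35)→(1,24)  cross = 1·24 − 1·35 = -11.0000; (r_i+r_j)·cross = 2·-11.0000 = -22.0000
Σcross = 571.2500 → A = |Σcross|/2 = 285.6250 mm²
Σ(r_i+r_j)·cross = 15112.7500 → first moment M = |Σ|/6 = 2518.7917
R_c = M/A = 2518.7917/285.6250 = 8.8185 mm
θ = 204° = 3.560472 rad
V = θ·R_c·A = 3.560472·8.8185·285.6250 = 8968.086 mm³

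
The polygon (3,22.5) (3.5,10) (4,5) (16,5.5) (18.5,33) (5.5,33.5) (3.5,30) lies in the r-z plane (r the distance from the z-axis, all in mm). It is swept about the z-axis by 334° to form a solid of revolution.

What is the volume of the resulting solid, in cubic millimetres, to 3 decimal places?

Volume = 23254.083 mm³

Profile (r,z), 7 vertices: (3,22.5) (3.5,10) (4,5) (16,5.5) (18.5,33) (5.5,33.5) (3.5,30)
edge 0: (3,22.5)→(3.5,10)  cross = 3·10 − 3.5·22.5 = -48.7500; (r_i+r_j)·cross = 6.5·-48.7500 = -316.8750
edge 1: (3.5,10)→(4,5)  cross = 3.5·5 − 4·10 = -22.5000; (r_i+r_j)·cross = 7.5·-22.5000 = -168.7500
edge 2: (4,5)→(16,5.5)  cross = 4·5.5 − 16·5 = -58.0000; (r_i+r_j)·cross = 20·-58.0000 = -1160.0000
edge 3: (16,5.5)→(18.5,33)  cross = 16·33 − 18.5·5.5 = 426.2500; (r_i+r_j)·cross = 34.5·426.2500 = 14705.6250
edge 4: (18.5,33)→(5.5,33.5)  cross = 18.5·33.5 − 5.5·33 = 438.2500; (r_i+r_j)·cross = 24·438.2500 = 10518.0000
edge 5: (5.5,33.5)→(3.5,30)  cross = 5.5·30 − 3.5·33.5 = 47.7500; (r_i+r_j)·cross = 9·47.7500 = 429.7500
edge 6: (3.5,30)→(3,22.5)  cross = 3.5·22.5 − 3·30 = -11.2500; (r_i+r_j)·cross = 6.5·-11.2500 = -73.1250
Σcross = 771.7500 → A = |Σcross|/2 = 385.8750 mm²
Σ(r_i+r_j)·cross = 23934.6250 → first moment M = |Σ|/6 = 3989.1042
R_c = M/A = 3989.1042/385.8750 = 10.3378 mm
θ = 334° = 5.829400 rad
V = θ·R_c·A = 5.829400·10.3378·385.8750 = 23254.083 mm³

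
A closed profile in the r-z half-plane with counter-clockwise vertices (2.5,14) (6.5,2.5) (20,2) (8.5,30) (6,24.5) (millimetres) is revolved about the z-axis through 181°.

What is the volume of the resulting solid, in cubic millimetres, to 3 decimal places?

Profile (r,z), 5 vertices: (2.5,14) (6.5,2.5) (20,2) (8.5,30) (6,24.5)
edge 0: (2.5,14)→(6.5,2.5)  cross = 2.5·2.5 − 6.5·14 = -84.7500; (r_i+r_j)·cross = 9·-84.7500 = -762.7500
edge 1: (6.5,2.5)→(20,2)  cross = 6.5·2 − 20·2.5 = -37.0000; (r_i+r_j)·cross = 26.5·-37.0000 = -980.5000
edge 2: (20,2)→(8.5,30)  cross = 20·30 − 8.5·2 = 583.0000; (r_i+r_j)·cross = 28.5·583.0000 = 16615.5000
edge 3: (8.5,30)→(6,24.5)  cross = 8.5·24.5 − 6·30 = 28.2500; (r_i+r_j)·cross = 14.5·28.2500 = 409.6250
edge 4: (6,24.5)→(2.5,14)  cross = 6·14 − 2.5·24.5 = 22.7500; (r_i+r_j)·cross = 8.5·22.7500 = 193.3750
Σcross = 512.2500 → A = |Σcross|/2 = 256.1250 mm²
Σ(r_i+r_j)·cross = 15475.2500 → first moment M = |Σ|/6 = 2579.2083
R_c = M/A = 2579.2083/256.1250 = 10.0701 mm
θ = 181° = 3.159046 rad
V = θ·R_c·A = 3.159046·10.0701·256.1250 = 8147.838 mm³

Volume = 8147.838 mm³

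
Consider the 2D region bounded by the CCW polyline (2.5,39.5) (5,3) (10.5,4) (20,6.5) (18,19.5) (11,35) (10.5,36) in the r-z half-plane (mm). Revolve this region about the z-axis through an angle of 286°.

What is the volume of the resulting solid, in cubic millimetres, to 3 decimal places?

Profile (r,z), 7 vertices: (2.5,39.5) (5,3) (10.5,4) (20,6.5) (18,19.5) (11,35) (10.5,36)
edge 0: (2.5,39.5)→(5,3)  cross = 2.5·3 − 5·39.5 = -190.0000; (r_i+r_j)·cross = 7.5·-190.0000 = -1425.0000
edge 1: (5,3)→(10.5,4)  cross = 5·4 − 10.5·3 = -11.5000; (r_i+r_j)·cross = 15.5·-11.5000 = -178.2500
edge 2: (10.5,4)→(20,6.5)  cross = 10.5·6.5 − 20·4 = -11.7500; (r_i+r_j)·cross = 30.5·-11.7500 = -358.3750
edge 3: (20,6.5)→(18,19.5)  cross = 20·19.5 − 18·6.5 = 273.0000; (r_i+r_j)·cross = 38·273.0000 = 10374.0000
edge 4: (18,19.5)→(11,35)  cross = 18·35 − 11·19.5 = 415.5000; (r_i+r_j)·cross = 29·415.5000 = 12049.5000
edge 5: (11,35)→(10.5,36)  cross = 11·36 − 10.5·35 = 28.5000; (r_i+r_j)·cross = 21.5·28.5000 = 612.7500
edge 6: (10.5,36)→(2.5,39.5)  cross = 10.5·39.5 − 2.5·36 = 324.7500; (r_i+r_j)·cross = 13·324.7500 = 4221.7500
Σcross = 828.5000 → A = |Σcross|/2 = 414.2500 mm²
Σ(r_i+r_j)·cross = 25296.3750 → first moment M = |Σ|/6 = 4216.0625
R_c = M/A = 4216.0625/414.2500 = 10.1776 mm
θ = 286° = 4.991642 rad
V = θ·R_c·A = 4.991642·10.1776·414.2500 = 21045.073 mm³

Volume = 21045.073 mm³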